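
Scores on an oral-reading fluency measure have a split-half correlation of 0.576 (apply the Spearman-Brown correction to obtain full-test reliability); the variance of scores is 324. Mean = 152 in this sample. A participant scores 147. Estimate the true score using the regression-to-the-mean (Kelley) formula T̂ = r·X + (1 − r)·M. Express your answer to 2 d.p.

148.35

Spearman-Brown: r = 2(0.576) / (1 + 0.576) = 1.15200 / 1.57600 ≈ 0.73096
Estimated true score = 0.73096*147 + (1 − 0.73096)*152 ≈ 148.34518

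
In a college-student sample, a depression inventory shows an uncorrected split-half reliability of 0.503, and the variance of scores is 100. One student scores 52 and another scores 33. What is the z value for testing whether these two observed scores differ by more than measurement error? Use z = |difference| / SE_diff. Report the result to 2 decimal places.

2.34

SD = √100 = 10.000
r_full = 2·0.503 / (1 + 0.503) ≈ 0.669
The standard error of measurement is 10.000*√(1 − 0.669) ≈ 10.000*0.575 ≈ 5.750.
Standard error of the difference = 5.750·√2 ≈ 8.132
z = |52 − 33| / 8.132 = 19 / 8.132 ≈ 2.336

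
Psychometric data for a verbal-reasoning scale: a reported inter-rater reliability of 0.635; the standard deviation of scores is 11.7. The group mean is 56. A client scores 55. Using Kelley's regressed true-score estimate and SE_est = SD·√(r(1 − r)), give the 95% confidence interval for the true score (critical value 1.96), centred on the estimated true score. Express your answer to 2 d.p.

[44.32, 66.41]

Estimated true score = 0.63500×55 + (1 − 0.63500)×56 ≃ 55.36500
SE_est = 11.70000·√[r(1 − r)] ≃ 5.63273
95% CI: 55.36500 ± 11.04016 ≃ (44.32484, 66.40516)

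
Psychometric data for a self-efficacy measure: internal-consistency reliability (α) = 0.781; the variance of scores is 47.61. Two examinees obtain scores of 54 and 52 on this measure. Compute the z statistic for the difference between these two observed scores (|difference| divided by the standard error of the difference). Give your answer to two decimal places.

σ = 47.61^(1/2) = 6.900
SEM = 6.900 * √(1 − 0.781) = 6.900 * √0.219 ≈ 6.900 * 0.468 ≈ 3.229
SE_diff = SEM * √2 ≈ 3.229 * 1.414 ≈ 4.567
z = 2 / 4.567 ≈ 0.438

0.44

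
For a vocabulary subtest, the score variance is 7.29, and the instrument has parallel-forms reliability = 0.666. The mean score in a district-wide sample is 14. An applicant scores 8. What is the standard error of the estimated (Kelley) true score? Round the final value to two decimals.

SD = √7.29 = 2.700
SE_est = SD · √(r(1 − r)) = 2.700 · √0.222 ≃ 2.700 · 0.472 ≃ 1.273

1.27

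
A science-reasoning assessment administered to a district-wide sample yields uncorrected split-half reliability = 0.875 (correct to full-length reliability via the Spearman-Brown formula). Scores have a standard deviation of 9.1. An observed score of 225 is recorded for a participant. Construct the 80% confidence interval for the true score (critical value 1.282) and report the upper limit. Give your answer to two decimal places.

228.01

r_full = 2·0.875 / (1 + 0.875) ≈ 0.933
The standard error of measurement is 9.100·√(1 − 0.933) ≈ 9.100·0.258 ≈ 2.350.
1.282 · SEM ≈ 3.012
Upper bound: 225 + 3.012 = 228.012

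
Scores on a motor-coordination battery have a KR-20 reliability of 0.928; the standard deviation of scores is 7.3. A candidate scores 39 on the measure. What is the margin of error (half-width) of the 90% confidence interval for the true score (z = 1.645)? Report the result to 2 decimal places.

The standard error of measurement is 7.3000·√(1 − 0.9280) ≈ 7.3000·0.2683 ≈ 1.9588.
1.645 · SEM ≈ 3.2222

3.22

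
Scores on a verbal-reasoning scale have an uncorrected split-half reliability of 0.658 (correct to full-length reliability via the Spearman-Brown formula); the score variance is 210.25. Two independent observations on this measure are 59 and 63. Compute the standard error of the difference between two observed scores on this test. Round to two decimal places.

9.31

SD = √210.25 ≈ 14.500
Full-length reliability (Spearman-Brown) = 2(0.658)/(1+0.658) ≈ 0.794
The standard error of measurement is 14.500*√(1 − 0.794) ≈ 14.500*0.454 ≈ 6.586.
SE_diff = √2 * SEM ≈ 9.313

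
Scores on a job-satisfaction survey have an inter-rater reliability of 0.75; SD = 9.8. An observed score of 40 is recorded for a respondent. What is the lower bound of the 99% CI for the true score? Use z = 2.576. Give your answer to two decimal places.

SEM = 9.800*√(1 − 0.750) ≈ 4.900
Margin = 2.576 * 4.900 ≈ 12.622
Lower bound: 40 − 12.622 = 27.378

27.38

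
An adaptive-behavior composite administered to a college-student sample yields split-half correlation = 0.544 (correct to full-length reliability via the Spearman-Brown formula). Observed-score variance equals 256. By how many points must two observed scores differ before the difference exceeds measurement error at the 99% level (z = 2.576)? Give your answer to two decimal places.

31.68

σ = 256^(1/2) = 16.00000
Spearman-Brown: r = 2(0.544) / (1 + 0.544) = 1.08800 / 1.54400 ≈ 0.70466
SEM = 16.00000 × √(1 − 0.70466) = 16.00000 × √0.29534 ≈ 16.00000 × 0.54345 ≈ 8.69518
SE_diff = √2 × SEM ≈ 12.29685
Minimum reliable difference = 2.576 × SE_diff ≈ 2.576 × 12.29685 ≈ 31.67668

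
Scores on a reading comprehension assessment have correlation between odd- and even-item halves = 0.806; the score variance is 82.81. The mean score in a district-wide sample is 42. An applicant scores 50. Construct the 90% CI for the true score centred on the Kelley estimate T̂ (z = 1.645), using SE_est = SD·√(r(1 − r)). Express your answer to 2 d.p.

σ = 82.81^(1/2) = 9.1000
Full-length reliability (Spearman-Brown) = 2(0.806)/(1+0.806) ≈ 0.8926
T̂ = r·X + (1 − r)·M = 0.8926·50 + 0.1074·42 ≈ 44.6290 + 4.5116 ≈ 49.1406
SE_est = SD · √(r(1 − r)) = 9.1000 · √0.0959 ≈ 9.1000 · 0.3096 ≈ 2.8178
CI = 49.1406 ± 1.645 · 2.8178 → [44.5054, 53.7759]

[44.51, 53.78]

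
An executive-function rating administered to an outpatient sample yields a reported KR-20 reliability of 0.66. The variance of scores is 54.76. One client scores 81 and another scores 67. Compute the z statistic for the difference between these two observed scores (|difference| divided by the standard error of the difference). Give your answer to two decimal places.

2.29

SD = √54.76 ≈ 7.400
SEM = 7.400·√(1 − 0.660) ≈ 4.315
SE_diff = SEM · √2 ≈ 4.315 · 1.414 ≈ 6.102
z = |81 − 67| / 6.102 = 14 / 6.102 ≈ 2.294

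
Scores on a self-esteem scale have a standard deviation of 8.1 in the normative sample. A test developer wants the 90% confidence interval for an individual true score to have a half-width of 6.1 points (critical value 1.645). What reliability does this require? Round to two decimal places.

Required SEM = 6.1 / 1.645 ≈ 3.7082
Required reliability = 1 − (SEM/SD)² = 1 − 0.2096 ≈ 0.7904

0.79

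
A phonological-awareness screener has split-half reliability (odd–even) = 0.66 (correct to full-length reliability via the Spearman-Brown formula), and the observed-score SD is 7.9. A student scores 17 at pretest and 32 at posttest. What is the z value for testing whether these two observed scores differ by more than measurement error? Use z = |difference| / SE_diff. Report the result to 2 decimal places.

Full-length reliability (Spearman-Brown) = 2(0.66)/(1+0.66) ≈ 0.7952
SEM = 7.9000 * √(1 − 0.7952) = 7.9000 * √0.2048 ≈ 7.9000 * 0.4526 ≈ 3.5753
Standard error of the difference = 3.5753·√2 ≈ 5.0562
z = |17 − 32| / 5.0562 = 15 / 5.0562 ≈ 2.9666

2.97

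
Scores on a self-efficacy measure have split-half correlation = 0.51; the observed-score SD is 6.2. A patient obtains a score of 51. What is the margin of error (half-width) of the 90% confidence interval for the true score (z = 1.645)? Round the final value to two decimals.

Full-length reliability (Spearman-Brown) = 2(0.51)/(1+0.51) ≈ 0.67550
SEM = 6.20000 × √(1 − 0.67550) = 6.20000 × √0.32450 ≈ 6.20000 × 0.56965 ≈ 3.53184
Half-width = 1.645×3.53184 ≈ 5.80988

5.81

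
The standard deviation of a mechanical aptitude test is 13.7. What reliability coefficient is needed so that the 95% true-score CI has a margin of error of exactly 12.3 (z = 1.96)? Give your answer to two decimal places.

0.79

Required SEM = 12.3 / 1.96 ≃ 6.2755
r = 1 − (6.2755/13.7)² ≃ 1 − 0.2098 ≃ 0.7902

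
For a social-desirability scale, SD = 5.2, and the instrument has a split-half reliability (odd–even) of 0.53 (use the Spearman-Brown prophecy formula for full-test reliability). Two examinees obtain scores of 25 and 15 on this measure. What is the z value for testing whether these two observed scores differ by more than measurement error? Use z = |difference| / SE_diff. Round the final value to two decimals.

2.45

Spearman-Brown: r = 2(0.53) / (1 + 0.53) = 1.06000 / 1.53000 ≈ 0.69281
SEM = 5.20000 · √(1 − 0.69281) = 5.20000 · √0.30719 ≈ 5.20000 · 0.55425 ≈ 2.88208
SE_diff = √2 · SEM ≈ 4.07588
z = 10 / 4.07588 ≈ 2.45346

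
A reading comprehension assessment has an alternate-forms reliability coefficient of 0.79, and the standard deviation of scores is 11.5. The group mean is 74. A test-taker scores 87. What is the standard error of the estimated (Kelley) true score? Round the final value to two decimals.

4.68

SE_est = SD × √(r(1 − r)) = 11.5000 × √0.1659 ≃ 11.5000 × 0.4073 ≃ 4.6840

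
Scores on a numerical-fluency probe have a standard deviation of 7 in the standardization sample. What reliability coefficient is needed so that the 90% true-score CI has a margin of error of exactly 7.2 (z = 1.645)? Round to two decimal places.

0.61

SEM needed = half-width / z = 7.2/1.645 ≈ 4.37690
Required reliability = 1 − (SEM/SD)² = 1 − 0.39096 ≈ 0.60904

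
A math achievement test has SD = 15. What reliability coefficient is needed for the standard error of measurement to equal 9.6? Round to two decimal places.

Required reliability = 1 − (SEM/SD)² = 1 − 0.4096 ≈ 0.5904

0.59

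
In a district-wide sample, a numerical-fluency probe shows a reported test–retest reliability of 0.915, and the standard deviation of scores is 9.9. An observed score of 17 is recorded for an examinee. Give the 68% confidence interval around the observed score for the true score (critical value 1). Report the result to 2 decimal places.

[14.11, 19.89]

SEM = 9.900 * √(1 − 0.915) = 9.900 * √0.085 ≈ 9.900 * 0.292 ≈ 2.886
Half-width = 1*2.886 ≈ 2.886
CI = 17 ± 2.886 → [14.114, 19.886]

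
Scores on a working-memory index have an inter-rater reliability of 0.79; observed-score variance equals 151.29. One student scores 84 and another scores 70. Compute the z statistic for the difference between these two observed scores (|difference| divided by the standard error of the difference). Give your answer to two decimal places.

1.76

SD = √151.29 = 12.300
SEM = 12.300·√(1 − 0.790) ≈ 5.637
SE_diff = SEM · √2 ≈ 5.637 · 1.414 ≈ 7.971
z = |84 − 70| / 7.971 = 14 / 7.971 ≈ 1.756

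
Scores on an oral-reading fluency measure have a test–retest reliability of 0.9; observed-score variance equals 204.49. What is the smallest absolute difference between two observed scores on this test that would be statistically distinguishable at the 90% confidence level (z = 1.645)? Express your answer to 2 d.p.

SD = √204.49 ≈ 14.300
SEM = 14.300 × √(1 − 0.900) = 14.300 × √0.100 ≈ 14.300 × 0.316 ≈ 4.522
SE_diff = SEM × √2 ≈ 4.522 × 1.414 ≈ 6.395
Minimum reliable difference = 1.645 × SE_diff ≈ 1.645 × 6.395 ≈ 10.520

10.52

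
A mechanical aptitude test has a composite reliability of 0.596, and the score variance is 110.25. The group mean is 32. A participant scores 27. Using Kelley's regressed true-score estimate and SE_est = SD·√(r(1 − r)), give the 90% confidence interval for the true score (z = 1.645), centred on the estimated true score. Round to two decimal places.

SD = √110.25 ≃ 10.50000
T̂ = r·X + (1 − r)·M = 0.59600×27 + 0.40400×32 = 16.09200 + 12.92800 ≃ 29.02000
SE_est = SD × √(r(1 − r)) = 10.50000 × √0.24078 ≃ 10.50000 × 0.49070 ≃ 5.15232
90% CI: 29.02000 ± 8.47557 ≃ (20.54443, 37.49557)

[20.54, 37.50]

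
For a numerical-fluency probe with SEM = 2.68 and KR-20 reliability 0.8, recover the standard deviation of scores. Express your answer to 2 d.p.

σ = SEM·(1 − r)^(−1/2) ≃ 2.68·2.236 ≃ 5.993

5.99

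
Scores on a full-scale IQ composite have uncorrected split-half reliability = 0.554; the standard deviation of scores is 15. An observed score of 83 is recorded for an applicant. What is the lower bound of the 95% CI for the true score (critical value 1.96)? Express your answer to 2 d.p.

67.25

r_full = 2·0.554 / (1 + 0.554) ≈ 0.713
SEM = 15.000*√(1 − 0.713) ≈ 8.036
1.96 * SEM ≈ 15.750
Lower bound: 83 − 15.750 = 67.250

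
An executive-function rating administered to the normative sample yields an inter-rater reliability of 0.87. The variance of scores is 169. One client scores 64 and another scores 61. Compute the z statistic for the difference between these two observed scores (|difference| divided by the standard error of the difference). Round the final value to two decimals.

0.45

σ = 169^(1/2) = 13.0000
SEM = 13.0000 * √(1 − 0.8700) = 13.0000 * √0.1300 ≈ 13.0000 * 0.3606 ≈ 4.6872
SE_diff = √2 * SEM ≈ 6.6287
z = 3 / 6.6287 ≈ 0.4526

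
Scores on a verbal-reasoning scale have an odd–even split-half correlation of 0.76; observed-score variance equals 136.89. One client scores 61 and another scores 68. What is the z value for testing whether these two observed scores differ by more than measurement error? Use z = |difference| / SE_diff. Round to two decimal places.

SD = √136.89 ≈ 11.7000
Full-length reliability (Spearman-Brown) = 2(0.76)/(1+0.76) ≈ 0.8636
SEM = 11.7000 · √(1 − 0.8636) = 11.7000 · √0.1364 ≈ 11.7000 · 0.3693 ≈ 4.3205
Standard error of the difference = 4.3205·√2 ≈ 6.1101
z = |61 − 68| / 6.1101 = 7 / 6.1101 ≈ 1.1456

1.15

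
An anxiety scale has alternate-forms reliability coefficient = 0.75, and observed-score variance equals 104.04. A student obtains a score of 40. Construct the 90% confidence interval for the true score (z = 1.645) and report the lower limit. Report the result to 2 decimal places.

31.61

SD = √104.04 = 10.200
SEM = 10.200·√(1 − 0.750) ≈ 5.100
1.645 · SEM ≈ 8.390
Lower limit = 40 − 8.390 ≈ 31.610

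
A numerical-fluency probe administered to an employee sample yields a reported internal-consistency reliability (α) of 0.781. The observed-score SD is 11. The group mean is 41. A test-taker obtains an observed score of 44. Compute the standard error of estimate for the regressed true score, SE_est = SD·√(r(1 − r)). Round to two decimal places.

SE_est = 11.000·√[r(1 − r)] ≃ 4.549

4.55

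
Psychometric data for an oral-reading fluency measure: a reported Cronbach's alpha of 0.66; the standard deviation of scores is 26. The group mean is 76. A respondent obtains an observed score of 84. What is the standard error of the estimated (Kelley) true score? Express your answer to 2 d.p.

SE_est = 26.0000×√(0.6600×0.3400) ≈ 12.3164

12.32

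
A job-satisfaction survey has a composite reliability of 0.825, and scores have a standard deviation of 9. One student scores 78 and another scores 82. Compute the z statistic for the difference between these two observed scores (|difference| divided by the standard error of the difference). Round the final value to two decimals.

0.75

SEM = 9.00000·√(1 − 0.82500) ≈ 3.76497
Standard error of the difference = 3.76497·√2 ≈ 5.32447
z = |78 − 82| / 5.32447 = 4 / 5.32447 ≈ 0.75125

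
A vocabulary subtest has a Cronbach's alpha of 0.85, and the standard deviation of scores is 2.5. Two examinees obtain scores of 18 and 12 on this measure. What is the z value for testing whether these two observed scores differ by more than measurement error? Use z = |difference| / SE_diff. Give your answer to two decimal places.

The standard error of measurement is 2.5000×√(1 − 0.8500) ≃ 2.5000×0.3873 ≃ 0.9682.
SE_diff = √2 × SEM ≃ 1.3693
z = 6 / 1.3693 ≃ 4.3818

4.38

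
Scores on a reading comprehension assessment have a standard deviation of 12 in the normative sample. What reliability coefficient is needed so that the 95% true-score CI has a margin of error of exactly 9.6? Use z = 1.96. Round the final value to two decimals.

SEM needed = half-width / z = 9.6/1.96 ≃ 4.898
r = 1 − (SEM / SD)² = 1 − (4.898 / 12)² ≃ 1 − 0.167 ≃ 0.833

0.83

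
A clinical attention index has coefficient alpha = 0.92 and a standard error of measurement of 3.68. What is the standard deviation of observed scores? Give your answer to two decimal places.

SD = 3.68 / √(1 − 0.92) ≈ 13.01076

13.01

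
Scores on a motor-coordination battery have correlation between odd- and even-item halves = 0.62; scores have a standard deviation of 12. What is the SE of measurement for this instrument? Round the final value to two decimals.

Spearman-Brown: r = 2(0.62) / (1 + 0.62) = 1.240 / 1.620 ≈ 0.765
SEM = 12.000·√(1 − 0.765) ≈ 5.812

5.81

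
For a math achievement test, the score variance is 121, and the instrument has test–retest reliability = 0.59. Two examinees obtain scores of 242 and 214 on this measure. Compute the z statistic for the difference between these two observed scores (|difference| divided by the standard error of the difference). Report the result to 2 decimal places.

2.81

SD = √121 ≈ 11.0000
SEM = 11.0000 * √(1 − 0.5900) = 11.0000 * √0.4100 ≈ 11.0000 * 0.6403 ≈ 7.0434
Standard error of the difference = 7.0434·√2 ≈ 9.9609
z = 28 / 9.9609 ≈ 2.8110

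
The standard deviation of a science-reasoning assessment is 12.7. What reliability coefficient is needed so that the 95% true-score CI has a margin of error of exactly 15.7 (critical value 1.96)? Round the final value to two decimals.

Required SEM = 15.7 / 1.96 ≈ 8.0102
r = 1 − (SEM / SD)² = 1 − (8.0102 / 12.7)² ≈ 1 − 0.3978 ≈ 0.6022

0.60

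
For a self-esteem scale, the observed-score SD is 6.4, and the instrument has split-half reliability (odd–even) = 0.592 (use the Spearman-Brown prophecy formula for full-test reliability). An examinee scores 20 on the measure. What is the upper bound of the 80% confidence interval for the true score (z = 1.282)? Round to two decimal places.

r_full = 2·0.592 / (1 + 0.592) ≈ 0.744
SEM = 6.400 · √(1 − 0.744) = 6.400 · √0.256 ≈ 6.400 · 0.506 ≈ 3.240
1.282 · SEM ≈ 4.154
Upper limit = 20 + 4.154 ≈ 24.154

24.15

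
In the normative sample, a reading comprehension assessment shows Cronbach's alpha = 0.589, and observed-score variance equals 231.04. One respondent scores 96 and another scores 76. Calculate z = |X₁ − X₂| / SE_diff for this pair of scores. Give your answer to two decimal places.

1.45

SD = √231.04 = 15.200
The standard error of measurement is 15.200·√(1 − 0.589) ≃ 15.200·0.641 ≃ 9.745.
SE_diff = √2 · SEM ≃ 13.781
z = |96 − 76| / 13.781 = 20 / 13.781 ≃ 1.451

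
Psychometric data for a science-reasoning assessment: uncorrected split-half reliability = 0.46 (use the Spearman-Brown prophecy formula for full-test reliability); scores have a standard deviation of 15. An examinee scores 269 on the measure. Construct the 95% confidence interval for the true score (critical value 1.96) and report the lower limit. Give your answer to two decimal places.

251.12

Full-length reliability (Spearman-Brown) = 2(0.46)/(1+0.46) ≃ 0.630
The standard error of measurement is 15.000*√(1 − 0.630) ≃ 15.000*0.608 ≃ 9.122.
1.96 * SEM ≃ 17.880
Lower limit = 269 − 17.880 ≃ 251.120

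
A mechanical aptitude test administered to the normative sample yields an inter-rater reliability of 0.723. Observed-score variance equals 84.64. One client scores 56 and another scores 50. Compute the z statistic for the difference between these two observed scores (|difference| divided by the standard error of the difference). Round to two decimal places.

SD = √84.64 = 9.2000
SEM = 9.2000*√(1 − 0.7230) ≃ 4.8420
SE_diff = √2 * SEM ≃ 6.8477
z = 6 / 6.8477 ≃ 0.8762

0.88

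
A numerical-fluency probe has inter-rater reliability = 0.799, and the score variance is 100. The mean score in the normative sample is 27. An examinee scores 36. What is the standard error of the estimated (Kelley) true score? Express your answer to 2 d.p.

σ = 100^(1/2) = 10.000
SE_est = SD · √(r(1 − r)) = 10.000 · √0.161 ≃ 10.000 · 0.401 ≃ 4.007

4.01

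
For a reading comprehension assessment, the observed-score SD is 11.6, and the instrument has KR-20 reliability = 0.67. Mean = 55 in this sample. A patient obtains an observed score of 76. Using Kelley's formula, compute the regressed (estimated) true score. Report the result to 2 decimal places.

69.07

T̂ = r·X + (1 − r)·M = 0.67000*76 + 0.33000*55 = 50.92000 + 18.15000 ≈ 69.07000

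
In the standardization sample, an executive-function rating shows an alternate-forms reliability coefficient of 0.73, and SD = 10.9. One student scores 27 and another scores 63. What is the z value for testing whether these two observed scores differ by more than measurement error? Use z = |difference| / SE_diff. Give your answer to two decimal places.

4.49

The standard error of measurement is 10.900·√(1 − 0.730) ≈ 10.900·0.520 ≈ 5.664.
Standard error of the difference = 5.664·√2 ≈ 8.010
z = 36 / 8.010 ≈ 4.494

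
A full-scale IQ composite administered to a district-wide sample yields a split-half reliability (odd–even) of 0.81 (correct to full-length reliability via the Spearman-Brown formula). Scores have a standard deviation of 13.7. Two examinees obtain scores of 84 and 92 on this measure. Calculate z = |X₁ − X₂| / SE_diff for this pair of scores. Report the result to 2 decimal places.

Full-length reliability (Spearman-Brown) = 2(0.81)/(1+0.81) ≈ 0.895
SEM = 13.700 * √(1 − 0.895) = 13.700 * √0.105 ≈ 13.700 * 0.324 ≈ 4.439
SE_diff = SEM * √2 ≈ 4.439 * 1.414 ≈ 6.277
z = |84 − 92| / 6.277 = 8 / 6.277 ≈ 1.274

1.27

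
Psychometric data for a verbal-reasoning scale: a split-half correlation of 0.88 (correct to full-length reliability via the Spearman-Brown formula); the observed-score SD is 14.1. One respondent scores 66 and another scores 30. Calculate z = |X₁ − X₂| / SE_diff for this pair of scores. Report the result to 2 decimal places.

7.15

Spearman-Brown: r = 2(0.88) / (1 + 0.88) = 1.7600 / 1.8800 ≈ 0.9362
SEM = 14.1000 × √(1 − 0.9362) = 14.1000 × √0.0638 ≈ 14.1000 × 0.2526 ≈ 3.5623
SE_diff = √2 × SEM ≈ 5.0379
z = |66 − 30| / 5.0379 = 36 / 5.0379 ≈ 7.1459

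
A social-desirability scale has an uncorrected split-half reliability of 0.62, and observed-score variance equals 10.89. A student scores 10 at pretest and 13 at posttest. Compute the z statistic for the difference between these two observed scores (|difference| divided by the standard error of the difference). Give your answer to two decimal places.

1.33

σ = 10.89^(1/2) = 3.300
Spearman-Brown: r = 2(0.62) / (1 + 0.62) = 1.240 / 1.620 ≃ 0.765
The standard error of measurement is 3.300·√(1 − 0.765) ≃ 3.300·0.484 ≃ 1.598.
SE_diff = SEM · √2 ≃ 1.598 · 1.414 ≃ 2.260
z = 3 / 2.260 ≃ 1.327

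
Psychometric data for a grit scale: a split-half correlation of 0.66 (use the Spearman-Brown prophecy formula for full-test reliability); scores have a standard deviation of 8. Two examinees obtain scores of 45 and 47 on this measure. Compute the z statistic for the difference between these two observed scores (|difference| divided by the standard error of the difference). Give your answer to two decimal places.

Spearman-Brown: r = 2(0.66) / (1 + 0.66) = 1.3200 / 1.6600 ≈ 0.7952
SEM = 8.0000×√(1 − 0.7952) ≈ 3.6206
SE_diff = √2 × SEM ≈ 5.1202
z = |45 − 47| / 5.1202 = 2 / 5.1202 ≈ 0.3906

0.39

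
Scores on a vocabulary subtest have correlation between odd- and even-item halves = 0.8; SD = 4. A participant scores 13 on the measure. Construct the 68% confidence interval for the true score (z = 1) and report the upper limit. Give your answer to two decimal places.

14.33

Spearman-Brown: r = 2(0.8) / (1 + 0.8) = 1.60000 / 1.80000 ≈ 0.88889
SEM = 4.00000 × √(1 − 0.88889) = 4.00000 × √0.11111 ≈ 4.00000 × 0.33333 ≈ 1.33333
1 × SEM ≈ 1.33333
Upper bound: 13 + 1.33333 = 14.33333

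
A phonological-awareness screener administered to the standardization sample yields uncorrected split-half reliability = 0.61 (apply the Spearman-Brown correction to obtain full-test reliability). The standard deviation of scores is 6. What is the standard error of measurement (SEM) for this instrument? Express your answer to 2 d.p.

2.95

Spearman-Brown: r = 2(0.61) / (1 + 0.61) = 1.2200 / 1.6100 ≈ 0.7578
The standard error of measurement is 6.0000×√(1 − 0.7578) ≈ 6.0000×0.4922 ≈ 2.9530.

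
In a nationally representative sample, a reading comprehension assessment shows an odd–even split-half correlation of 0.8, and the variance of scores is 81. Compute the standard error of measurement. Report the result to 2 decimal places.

σ = 81^(1/2) = 9.000
r_full = 2·0.8 / (1 + 0.8) ≃ 0.889
The standard error of measurement is 9.000*√(1 − 0.889) ≃ 9.000*0.333 ≃ 3.000.

3.00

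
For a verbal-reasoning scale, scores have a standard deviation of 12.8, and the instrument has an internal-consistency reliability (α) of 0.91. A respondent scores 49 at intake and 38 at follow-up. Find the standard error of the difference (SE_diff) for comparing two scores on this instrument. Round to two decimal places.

5.43

SEM = 12.800·√(1 − 0.910) ≃ 3.840
SE_diff = SEM · √2 ≃ 3.840 · 1.414 ≃ 5.431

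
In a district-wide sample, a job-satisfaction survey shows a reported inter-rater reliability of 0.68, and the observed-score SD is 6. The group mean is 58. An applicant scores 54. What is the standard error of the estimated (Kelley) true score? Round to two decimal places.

SE_est = SD · √(r(1 − r)) = 6.0000 · √0.2176 ≈ 6.0000 · 0.4665 ≈ 2.7989

2.80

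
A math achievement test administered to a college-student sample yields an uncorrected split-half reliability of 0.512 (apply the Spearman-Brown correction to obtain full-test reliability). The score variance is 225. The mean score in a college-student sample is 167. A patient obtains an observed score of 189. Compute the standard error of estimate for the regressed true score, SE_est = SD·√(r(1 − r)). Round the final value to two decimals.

7.01

σ = 225^(1/2) = 15.0000
Full-length reliability (Spearman-Brown) = 2(0.512)/(1+0.512) ≈ 0.6772
SE_est = 15.0000·√[r(1 − r)] ≈ 7.0129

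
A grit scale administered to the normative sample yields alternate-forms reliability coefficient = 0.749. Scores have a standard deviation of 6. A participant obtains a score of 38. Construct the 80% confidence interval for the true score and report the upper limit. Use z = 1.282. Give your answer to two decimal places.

The standard error of measurement is 6.0000×√(1 − 0.7490) ≈ 6.0000×0.5010 ≈ 3.0060.
Half-width = 1.282×3.0060 ≈ 3.8537
Upper bound: 38 + 3.8537 = 41.8537

41.85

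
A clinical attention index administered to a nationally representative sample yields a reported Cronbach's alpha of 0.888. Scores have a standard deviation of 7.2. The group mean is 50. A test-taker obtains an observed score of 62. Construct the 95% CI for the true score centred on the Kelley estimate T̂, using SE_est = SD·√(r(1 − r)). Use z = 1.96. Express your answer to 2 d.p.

T̂ = 0.8880(62) + 0.1120(50) ≈ 60.6560
SE_est = 7.2000*√(0.8880*0.1120) ≈ 2.2706
95% CI: 60.6560 ± 4.4505 ≈ (56.2055, 65.1065)

[56.21, 65.11]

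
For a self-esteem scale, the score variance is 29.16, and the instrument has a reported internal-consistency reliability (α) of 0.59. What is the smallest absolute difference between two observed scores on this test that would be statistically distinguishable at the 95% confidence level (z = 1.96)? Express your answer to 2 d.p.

SD = √29.16 = 5.40000
The standard error of measurement is 5.40000×√(1 − 0.59000) ≈ 5.40000×0.64031 ≈ 3.45769.
SE_diff = √2 × SEM ≈ 4.88991
Minimum reliable difference = 1.96 × SE_diff ≈ 1.96 × 4.88991 ≈ 9.58422

9.58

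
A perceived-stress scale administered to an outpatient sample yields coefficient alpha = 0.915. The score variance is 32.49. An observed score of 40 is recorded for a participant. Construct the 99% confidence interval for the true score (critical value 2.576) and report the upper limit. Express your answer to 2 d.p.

σ = 32.49^(1/2) = 5.7000
SEM = 5.7000×√(1 − 0.9150) ≈ 1.6618
2.576 × SEM ≈ 4.2809
Upper limit = 40 + 4.2809 ≈ 44.2809

44.28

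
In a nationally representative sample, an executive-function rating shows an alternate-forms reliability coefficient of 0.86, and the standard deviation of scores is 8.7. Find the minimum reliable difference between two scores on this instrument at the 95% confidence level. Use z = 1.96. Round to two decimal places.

SEM = 8.7000 · √(1 − 0.8600) = 8.7000 · √0.1400 ≈ 8.7000 · 0.3742 ≈ 3.2552
Standard error of the difference = 3.2552·√2 ≈ 4.6036
Smallest detectable difference = 1.96·4.6036 ≈ 9.0231

9.02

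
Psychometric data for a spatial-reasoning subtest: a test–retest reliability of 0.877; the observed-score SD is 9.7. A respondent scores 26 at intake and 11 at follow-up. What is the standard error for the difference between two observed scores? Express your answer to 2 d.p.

4.81

The standard error of measurement is 9.700·√(1 − 0.877) ≈ 9.700·0.351 ≈ 3.402.
SE_diff = SEM · √2 ≈ 3.402 · 1.414 ≈ 4.811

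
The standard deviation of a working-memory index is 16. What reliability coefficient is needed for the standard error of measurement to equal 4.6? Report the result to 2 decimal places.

0.92

Required reliability = 1 − (SEM/SD)² = 1 − 0.0827 ≈ 0.9173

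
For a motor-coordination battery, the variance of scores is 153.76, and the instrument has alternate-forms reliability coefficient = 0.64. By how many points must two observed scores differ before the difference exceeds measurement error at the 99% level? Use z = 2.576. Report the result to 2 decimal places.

27.10

SD = √153.76 ≈ 12.400
SEM = 12.400×√(1 − 0.640) ≈ 7.440
SE_diff = SEM × √2 ≈ 7.440 × 1.414 ≈ 10.522
Smallest detectable difference = 2.576×10.522 ≈ 27.104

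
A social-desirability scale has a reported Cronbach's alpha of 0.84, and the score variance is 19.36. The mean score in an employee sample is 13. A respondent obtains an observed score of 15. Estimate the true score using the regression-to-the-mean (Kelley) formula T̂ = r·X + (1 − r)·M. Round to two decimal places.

14.68

T̂ = 0.84000(15) + 0.16000(13) ≈ 14.68000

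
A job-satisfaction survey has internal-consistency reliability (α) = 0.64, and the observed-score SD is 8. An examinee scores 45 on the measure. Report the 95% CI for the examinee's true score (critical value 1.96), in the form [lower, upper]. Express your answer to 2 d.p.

SEM = 8.000 * √(1 − 0.640) = 8.000 * √0.360 ≃ 8.000 * 0.600 ≃ 4.800
Half-width = 1.96*4.800 ≃ 9.408
Interval: (35.592, 54.408)

[35.59, 54.41]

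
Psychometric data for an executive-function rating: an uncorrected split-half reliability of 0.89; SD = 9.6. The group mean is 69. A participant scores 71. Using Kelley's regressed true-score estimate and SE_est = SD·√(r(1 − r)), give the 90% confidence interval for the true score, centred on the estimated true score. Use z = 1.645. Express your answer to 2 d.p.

Spearman-Brown: r = 2(0.89) / (1 + 0.89) = 1.7800 / 1.8900 ≈ 0.9418
T̂ = 0.9418(71) + 0.0582(69) ≈ 70.8836
SE_est = SD × √(r(1 − r)) = 9.6000 × √0.0548 ≈ 9.6000 × 0.2341 ≈ 2.2476
90% CI: 70.8836 ± 3.6973 ≈ (67.1863, 74.5809)

[67.19, 74.58]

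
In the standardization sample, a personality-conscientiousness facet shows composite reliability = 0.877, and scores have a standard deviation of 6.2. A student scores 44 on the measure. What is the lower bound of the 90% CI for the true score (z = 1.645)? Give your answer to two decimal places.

40.42

SEM = 6.20000·√(1 − 0.87700) ≈ 2.17442
Half-width = 1.645·2.17442 ≈ 3.57693
Lower limit = 44 − 3.57693 ≈ 40.42307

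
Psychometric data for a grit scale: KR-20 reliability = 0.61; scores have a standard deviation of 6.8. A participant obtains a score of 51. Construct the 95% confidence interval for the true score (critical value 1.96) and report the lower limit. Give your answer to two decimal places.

42.68

SEM = 6.8000·√(1 − 0.6100) ≈ 4.2466
Half-width = 1.96·4.2466 ≈ 8.3233
Lower limit = 51 − 8.3233 ≈ 42.6767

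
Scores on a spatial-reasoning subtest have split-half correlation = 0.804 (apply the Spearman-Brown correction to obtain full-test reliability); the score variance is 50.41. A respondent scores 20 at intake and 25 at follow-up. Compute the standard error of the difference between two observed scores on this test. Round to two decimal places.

σ = 50.41^(1/2) = 7.1000
r_full = 2·0.804 / (1 + 0.804) ≈ 0.8914
SEM = 7.1000·√(1 − 0.8914) ≈ 2.3403
Standard error of the difference = 2.3403·√2 ≈ 3.3097

3.31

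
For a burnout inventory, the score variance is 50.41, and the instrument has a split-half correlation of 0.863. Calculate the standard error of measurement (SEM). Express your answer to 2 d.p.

1.93

SD = √50.41 ≃ 7.100
r_full = 2·0.863 / (1 + 0.863) ≃ 0.926
SEM = 7.100·√(1 − 0.926) ≃ 1.925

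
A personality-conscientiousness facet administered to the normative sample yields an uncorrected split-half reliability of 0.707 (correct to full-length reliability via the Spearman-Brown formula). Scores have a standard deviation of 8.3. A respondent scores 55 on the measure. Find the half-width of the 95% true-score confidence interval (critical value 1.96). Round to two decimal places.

6.74

r_full = 2·0.707 / (1 + 0.707) ≈ 0.828
SEM = 8.300 × √(1 − 0.828) = 8.300 × √0.172 ≈ 8.300 × 0.414 ≈ 3.439
Margin = 1.96 × 3.439 ≈ 6.740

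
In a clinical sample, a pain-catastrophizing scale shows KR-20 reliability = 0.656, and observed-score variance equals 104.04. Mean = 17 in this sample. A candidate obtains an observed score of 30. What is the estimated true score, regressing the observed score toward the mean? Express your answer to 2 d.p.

25.53

Estimated true score = 0.6560·30 + (1 − 0.6560)·17 ≈ 25.5280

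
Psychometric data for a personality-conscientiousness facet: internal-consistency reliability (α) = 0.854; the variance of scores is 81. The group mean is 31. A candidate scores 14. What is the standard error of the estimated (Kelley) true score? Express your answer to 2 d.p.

3.18

SD = √81 ≈ 9.00000
SE_est = 9.00000·√[r(1 − r)] ≈ 3.17796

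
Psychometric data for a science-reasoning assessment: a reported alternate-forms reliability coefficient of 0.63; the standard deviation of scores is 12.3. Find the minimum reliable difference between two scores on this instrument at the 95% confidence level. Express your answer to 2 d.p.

SEM = 12.300 * √(1 − 0.630) = 12.300 * √0.370 ≈ 12.300 * 0.608 ≈ 7.482
SE_diff = SEM * √2 ≈ 7.482 * 1.414 ≈ 10.581
Smallest detectable difference = 1.96*10.581 ≈ 20.738

20.74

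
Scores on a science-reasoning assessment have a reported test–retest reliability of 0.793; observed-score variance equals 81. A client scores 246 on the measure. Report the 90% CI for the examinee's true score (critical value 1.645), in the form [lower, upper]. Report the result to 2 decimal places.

[239.26, 252.74]

SD = √81 = 9.000
SEM = 9.000*√(1 − 0.793) ≈ 4.095
Margin = 1.645 * 4.095 ≈ 6.736
Interval: (239.264, 252.736)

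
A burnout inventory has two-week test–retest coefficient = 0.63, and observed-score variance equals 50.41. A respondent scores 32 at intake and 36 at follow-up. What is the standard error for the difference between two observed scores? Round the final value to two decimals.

6.11

SD = √50.41 = 7.1000
The standard error of measurement is 7.1000·√(1 − 0.6300) ≃ 7.1000·0.6083 ≃ 4.3188.
SE_diff = SEM · √2 ≃ 4.3188 · 1.4142 ≃ 6.1077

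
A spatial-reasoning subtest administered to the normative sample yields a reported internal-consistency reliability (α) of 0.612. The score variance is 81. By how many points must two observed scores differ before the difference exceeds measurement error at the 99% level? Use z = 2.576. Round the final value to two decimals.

SD = √81 ≃ 9.00000
SEM = 9.00000 · √(1 − 0.61200) = 9.00000 · √0.38800 ≃ 9.00000 · 0.62290 ≃ 5.60607
Standard error of the difference = 5.60607·√2 ≃ 7.92818
Smallest detectable difference = 2.576·7.92818 ≃ 20.42299

20.42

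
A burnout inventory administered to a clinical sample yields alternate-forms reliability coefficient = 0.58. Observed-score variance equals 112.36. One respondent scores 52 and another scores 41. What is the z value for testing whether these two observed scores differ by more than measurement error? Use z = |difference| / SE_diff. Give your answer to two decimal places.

1.13

SD = √112.36 ≈ 10.6000
The standard error of measurement is 10.6000×√(1 − 0.5800) ≈ 10.6000×0.6481 ≈ 6.8696.
SE_diff = SEM × √2 ≈ 6.8696 × 1.4142 ≈ 9.7151
z = 11 / 9.7151 ≈ 1.1323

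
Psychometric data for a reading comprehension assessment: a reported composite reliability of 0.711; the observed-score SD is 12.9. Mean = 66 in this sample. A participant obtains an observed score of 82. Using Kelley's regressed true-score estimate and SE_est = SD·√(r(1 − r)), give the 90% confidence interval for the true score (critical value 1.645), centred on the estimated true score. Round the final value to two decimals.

T̂ = 0.711(82) + 0.289(66) ≃ 77.376
SE_est = SD × √(r(1 − r)) = 12.900 × √0.205 ≃ 12.900 × 0.453 ≃ 5.848
90% CI: 77.376 ± 9.619 ≃ (67.757, 86.995)

[67.76, 87.00]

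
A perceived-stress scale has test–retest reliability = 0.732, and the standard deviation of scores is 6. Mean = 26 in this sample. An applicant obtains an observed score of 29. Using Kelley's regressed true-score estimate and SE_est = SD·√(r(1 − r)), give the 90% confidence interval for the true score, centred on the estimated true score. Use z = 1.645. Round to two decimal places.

T̂ = r·X + (1 − r)·M = 0.732*29 + 0.268*26 = 21.228 + 6.968 ≈ 28.196
SE_est = 6.000*√(0.732*0.268) ≈ 2.658
CI = 28.196 ± 1.645 * 2.658 → [23.824, 32.568]

[23.82, 32.57]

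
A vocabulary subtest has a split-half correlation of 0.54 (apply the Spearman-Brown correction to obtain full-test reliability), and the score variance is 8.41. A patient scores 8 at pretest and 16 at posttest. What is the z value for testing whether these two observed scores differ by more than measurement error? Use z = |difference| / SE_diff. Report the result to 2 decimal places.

3.57

SD = √8.41 = 2.9000
Spearman-Brown: r = 2(0.54) / (1 + 0.54) = 1.0800 / 1.5400 ≈ 0.7013
SEM = 2.9000 × √(1 − 0.7013) = 2.9000 × √0.2987 ≈ 2.9000 × 0.5465 ≈ 1.5850
SE_diff = SEM × √2 ≈ 1.5850 × 1.4142 ≈ 2.2415
z = |8 − 16| / 2.2415 = 8 / 2.2415 ≈ 3.5691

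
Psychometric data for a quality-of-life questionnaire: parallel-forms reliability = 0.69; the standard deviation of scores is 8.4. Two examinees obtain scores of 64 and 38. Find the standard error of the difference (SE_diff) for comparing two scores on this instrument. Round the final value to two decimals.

SEM = 8.40000 · √(1 − 0.69000) = 8.40000 · √0.31000 ≃ 8.40000 · 0.55678 ≃ 4.67692
SE_diff = SEM · √2 ≃ 4.67692 · 1.41421 ≃ 6.61417

6.61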